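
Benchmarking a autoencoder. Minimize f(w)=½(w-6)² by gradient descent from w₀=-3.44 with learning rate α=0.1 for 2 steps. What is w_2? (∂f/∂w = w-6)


step 1: grad = -3.44-6 = -9.44; w = -3.44 - 0.1·(-9.44) = -2.496
step 2: grad = -2.496-6 = -8.496; w = -2.496 - 0.1·(-8.496) = -1.6464

-1.6464


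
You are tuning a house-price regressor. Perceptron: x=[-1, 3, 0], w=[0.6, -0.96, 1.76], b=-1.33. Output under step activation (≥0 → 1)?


z = (-1)·(0.6) + (3)·(-0.96) + (0)·(1.76) - 1.33
  = -4.81
step(z) = 0 (z<0)

0


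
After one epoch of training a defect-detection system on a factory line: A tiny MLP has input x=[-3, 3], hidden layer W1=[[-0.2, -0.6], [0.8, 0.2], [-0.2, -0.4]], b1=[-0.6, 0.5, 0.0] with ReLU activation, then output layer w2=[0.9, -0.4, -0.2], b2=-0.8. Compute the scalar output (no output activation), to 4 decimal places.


z1[0] = (-0.2)·(-3) + (-0.6)·(3) - 0.6 = -1.8
z1[1] = (0.8)·(-3) + (0.2)·(3) + 0.5 = -1.3
z1[2] = (-0.2)·(-3) + (-0.4)·(3) + 0.0 = -0.6
h = ReLU(z1) = [0.0, 0.0, 0.0]
output = (0.9)·(0.0) + (-0.4)·(0.0) + (-0.2)·(0.0) - 0.8 = -0.8

-0.8


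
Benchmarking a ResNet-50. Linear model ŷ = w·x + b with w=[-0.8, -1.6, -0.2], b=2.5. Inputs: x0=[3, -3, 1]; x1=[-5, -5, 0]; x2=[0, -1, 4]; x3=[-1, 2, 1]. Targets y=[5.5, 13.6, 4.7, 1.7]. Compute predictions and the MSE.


ŷ0 = (-0.8)·(3) + (-1.6)·(-3) + (-0.2)·(1) + 2.5 = 4.7
ŷ1 = (-0.8)·(-5) + (-1.6)·(-5) + (-0.2)·(0) + 2.5 = 14.5
ŷ2 = (-0.8)·(0) + (-1.6)·(-1) + (-0.2)·(4) + 2.5 = 3.3
ŷ3 = (-0.8)·(-1) + (-1.6)·(2) + (-0.2)·(1) + 2.5 = -0.1
errors² = [0.64, 0.81, 1.96, 3.24]
MSE = 6.6500/4 = 1.6625

1.6625


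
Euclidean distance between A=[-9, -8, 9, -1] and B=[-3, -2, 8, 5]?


d = √((-9+ 3)² + (-8+ 2)² + (9-8)² + (-1-5)²)
  = √(36 + 36 + 1 + 36)
  = √109 = 10.4403

10.4403


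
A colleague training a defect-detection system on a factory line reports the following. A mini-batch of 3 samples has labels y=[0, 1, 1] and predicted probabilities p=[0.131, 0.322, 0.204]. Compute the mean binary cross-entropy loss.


L[0] = -ln(1-0.131) = -ln(0.869) = 0.1404
L[1] = -ln(0.322) = 1.1332
L[2] = -ln(0.204) = 1.5896
mean = (0.1404 + 1.1332 + 1.5896)/3 = 0.9544

0.9544


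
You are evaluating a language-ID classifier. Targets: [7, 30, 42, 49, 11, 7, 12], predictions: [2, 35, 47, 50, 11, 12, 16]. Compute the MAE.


Absolute errors: |7-2|=5, |30-35|=5, |42-47|=5, |49-50|=1, |11-11|=0, |7-12|=5, |12-16|=4
Sum = 25
MAE = 25/7 = 25/7

25/7


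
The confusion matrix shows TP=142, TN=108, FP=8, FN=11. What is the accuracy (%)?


Accuracy = (TP+TN)/(TP+TN+FP+FN)
= (142+108)/(269)
= 250/269 = 92.94%

92.94%


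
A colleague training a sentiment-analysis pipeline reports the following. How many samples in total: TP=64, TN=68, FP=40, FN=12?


Total = TP + TN + FP + FN
= 64 + 68 + 40 + 12
= 184
(Predicted positive: 104, predicted negative: 80)

184


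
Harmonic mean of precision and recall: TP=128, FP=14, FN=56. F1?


Precision = 128/142 = 0.9014
Recall = 128/184 = 0.6957
F1 = 2·P·R/(P+R) = 2·TP/(2·TP+FP+FN) = 256/(256+14+56) = 256/326 = 0.7853

0.7853


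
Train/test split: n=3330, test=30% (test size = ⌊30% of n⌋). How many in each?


Test = ⌊3330·30/100⌋ = 999
Train = 3330 - 999 = 2331

Train: 2331, Test: 999


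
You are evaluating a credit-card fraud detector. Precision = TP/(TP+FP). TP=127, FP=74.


Precision = TP/(TP+FP)
= 127/(127+74)
= 127/201 = 63.18%

63.18%


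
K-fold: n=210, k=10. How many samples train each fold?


Fold size = 210/10 = 21
Training per fold = 210 - 21 = 189

189


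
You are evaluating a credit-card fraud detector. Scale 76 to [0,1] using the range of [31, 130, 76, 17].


min=17, max=130
(76-17)/(130-17) = 59/113 = 0.5221

0.5221


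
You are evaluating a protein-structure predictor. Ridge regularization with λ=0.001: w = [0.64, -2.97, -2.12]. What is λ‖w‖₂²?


‖w‖₂² = (0.64)² + (-2.97)² + (-2.12)²
     = 0.4096 + 8.8209 + 4.4944
     = 13.7249
λ·‖w‖₂² = 0.001·13.7249 = 0.013725

0.013725


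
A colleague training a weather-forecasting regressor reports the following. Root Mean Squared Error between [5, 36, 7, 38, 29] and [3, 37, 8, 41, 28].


MSE = 16/5 = 3.2
RMSE = √(16/5) = 1.7889

1.7889


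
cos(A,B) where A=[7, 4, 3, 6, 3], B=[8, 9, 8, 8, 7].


A·B = 7·8 + 4·9 + 3·8 + 6·8 + 3·7 = 185
‖A‖ = √119 = 10.9087, ‖B‖ = √322 = 17.9444
cos = 185/(√119·√322) = 185/√38318 = 0.9451

0.9451


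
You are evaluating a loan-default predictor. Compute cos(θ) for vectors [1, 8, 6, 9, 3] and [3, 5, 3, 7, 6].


A·B = 1·3 + 8·5 + 6·3 + 9·7 + 3·6 = 142
‖A‖ = √191 = 13.8203, ‖B‖ = √128 = 11.3137
cos = 142/(√191·√128) = 142/√24448 = 0.9082

0.9082


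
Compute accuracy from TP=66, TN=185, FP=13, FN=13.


Accuracy = (TP+TN)/(TP+TN+FP+FN)
= (66+185)/(277)
= 251/277 = 90.61%

90.61%


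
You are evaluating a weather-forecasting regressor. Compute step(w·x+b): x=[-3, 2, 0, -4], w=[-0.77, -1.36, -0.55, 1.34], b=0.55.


z = (-3)·(-0.77) + (2)·(-1.36) + (0)·(-0.55) + (-4)·(1.34) + 0.55
  = -5.22
step(z) = 0 (z<0)

0


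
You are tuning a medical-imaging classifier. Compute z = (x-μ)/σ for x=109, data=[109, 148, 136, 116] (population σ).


μ = 127.25, σ = 15.5463
z = (109 - 127.25)/15.5463 = -1.1739

-1.1739


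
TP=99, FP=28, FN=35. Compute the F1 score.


Precision = 99/127 = 0.7795
Recall = 99/134 = 0.7388
F1 = 2·P·R/(P+R) = 2·TP/(2·TP+FP+FN) = 198/(198+28+35) = 198/261 = 0.7586

0.7586


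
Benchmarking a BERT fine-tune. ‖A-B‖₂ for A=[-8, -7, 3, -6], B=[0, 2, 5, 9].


d = √((-8-0)² + (-7-2)² + (3-5)² + (-6-9)²)
  = √(64 + 81 + 4 + 225)
  = √374 = 19.3391

19.3391


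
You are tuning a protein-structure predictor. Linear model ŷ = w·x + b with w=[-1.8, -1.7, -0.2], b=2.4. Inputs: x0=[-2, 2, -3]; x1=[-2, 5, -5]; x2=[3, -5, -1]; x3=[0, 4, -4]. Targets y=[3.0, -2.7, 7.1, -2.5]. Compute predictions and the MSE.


ŷ0 = (-1.8)·(-2) + (-1.7)·(2) + (-0.2)·(-3) + 2.4 = 3.2
ŷ1 = (-1.8)·(-2) + (-1.7)·(5) + (-0.2)·(-5) + 2.4 = -1.5
ŷ2 = (-1.8)·(3) + (-1.7)·(-5) + (-0.2)·(-1) + 2.4 = 5.7
ŷ3 = (-1.8)·(0) + (-1.7)·(4) + (-0.2)·(-4) + 2.4 = -3.6
errors² = [0.04, 1.44, 1.96, 1.21]
MSE = 4.6500/4 = 1.1625

1.1625


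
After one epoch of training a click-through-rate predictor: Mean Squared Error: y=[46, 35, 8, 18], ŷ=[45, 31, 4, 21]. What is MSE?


Squared errors: (46-45)²=1, (35-31)²=16, (8-4)²=16, (18-21)²=9
Sum = 42
MSE = 42/4 = 21/2

21/2


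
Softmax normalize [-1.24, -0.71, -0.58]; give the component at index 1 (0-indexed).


Exponentials: e^-1.24=0.2894, e^-0.71=0.4916, e^-0.58=0.5599
Sum = 1.3409
Softmax = [0.2158, 0.3666, 0.4175]
p[1] = 0.4916/1.3409 = 0.3666

0.3666


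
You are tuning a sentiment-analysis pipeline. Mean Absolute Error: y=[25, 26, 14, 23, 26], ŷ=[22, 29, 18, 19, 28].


Absolute errors: |25-22|=3, |26-29|=3, |14-18|=4, |23-19|=4, |26-28|=2
Sum = 16
MAE = 16/5 = 16/5

16/5


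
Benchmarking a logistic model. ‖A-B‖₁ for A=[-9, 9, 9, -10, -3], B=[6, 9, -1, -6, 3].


d = |-9-6| + |9-9| + |9+ 1| + |-10+ 6| + |-3-3|
  = 15 + 0 + 10 + 4 + 6
  = 35

35


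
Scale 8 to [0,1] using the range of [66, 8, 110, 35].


min=8, max=110
(8-8)/(110-8) = 0/102 = 0.0

0.0


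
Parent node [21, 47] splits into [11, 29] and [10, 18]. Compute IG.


Parent = [21, 47], H_parent = 0.8918
H_left = 0.8485 (n=40), H_right = 0.9403 (n=28)
H_children = (40/68)·0.8485 + (28/68)·0.9403 = 0.8863
IG = 0.8918 - 0.8863 = 0.0055

0.0055


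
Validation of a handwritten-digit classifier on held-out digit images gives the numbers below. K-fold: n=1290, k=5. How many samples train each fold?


Fold size = 1290/5 = 258
Training per fold = 1290 - 258 = 1032

1032


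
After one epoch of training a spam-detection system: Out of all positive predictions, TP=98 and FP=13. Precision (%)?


Precision = TP/(TP+FP)
= 98/(98+13)
= 98/111 = 88.29%

88.29%


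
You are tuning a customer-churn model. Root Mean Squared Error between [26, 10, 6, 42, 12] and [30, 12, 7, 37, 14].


MSE = 50/5 = 10
RMSE = √(50/5) = 3.1623

3.1623


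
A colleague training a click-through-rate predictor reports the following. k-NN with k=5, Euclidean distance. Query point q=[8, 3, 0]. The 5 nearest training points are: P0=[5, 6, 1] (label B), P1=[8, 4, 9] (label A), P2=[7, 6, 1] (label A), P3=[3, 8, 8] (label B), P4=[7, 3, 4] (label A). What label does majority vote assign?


d(q,P0) = 4.3589  (label B)
d(q,P1) = 9.0554  (label A)
d(q,P2) = 3.3166  (label A)
d(q,P3) = 10.6771  (label B)
d(q,P4) = 4.1231  (label A)
Votes: A=3, B=2
Majority → A

A


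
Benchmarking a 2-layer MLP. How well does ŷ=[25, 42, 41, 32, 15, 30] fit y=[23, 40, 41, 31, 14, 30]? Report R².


ȳ = 29.8333
SS_res = Σ(y-ŷ)² = 10
SS_tot = Σ(y-ȳ)² = 526.83
R² = 1 - SS_res/SS_tot = 1 - 0.019 = 0.981

0.981


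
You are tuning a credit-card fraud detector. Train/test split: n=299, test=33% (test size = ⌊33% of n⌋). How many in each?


Test = ⌊299·33/100⌋ = 98
Train = 299 - 98 = 201

Train: 201, Test: 98


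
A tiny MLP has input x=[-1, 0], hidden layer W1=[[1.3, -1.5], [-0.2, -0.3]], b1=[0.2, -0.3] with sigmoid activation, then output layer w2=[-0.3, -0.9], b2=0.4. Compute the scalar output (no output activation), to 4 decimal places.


z1[0] = (1.3)·(-1) + (-1.5)·(0) + 0.2 = -1.1
z1[1] = (-0.2)·(-1) + (-0.3)·(0) - 0.3 = -0.1
h = sigmoid(z1) = [0.2497, 0.475]
output = (-0.3)·(0.2497) + (-0.9)·(0.475) + 0.4 = -0.1024

-0.1024


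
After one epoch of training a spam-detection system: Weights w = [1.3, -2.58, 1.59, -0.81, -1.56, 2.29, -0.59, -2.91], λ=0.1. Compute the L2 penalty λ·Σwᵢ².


‖w‖₂² = (1.3)² + (-2.58)² + (1.59)² + (-0.81)² + (-1.56)² + (2.29)² + (-0.59)² + (-2.91)²
     = 1.69 + 6.6564 + 2.5281 + 0.6561 + 2.4336 + 5.2441 + 0.3481 + 8.4681
     = 28.0245
λ·‖w‖₂² = 0.1·28.0245 = 2.80245

2.80245


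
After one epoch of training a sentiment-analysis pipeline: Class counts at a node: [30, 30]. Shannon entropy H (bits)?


Probabilities: [30/60, 30/60] ≈ [0.5, 0.5]
H = -((30/60)·log₂(30/60) + (30/60)·log₂(30/60))
  = 1.0 bits

1.0 bits


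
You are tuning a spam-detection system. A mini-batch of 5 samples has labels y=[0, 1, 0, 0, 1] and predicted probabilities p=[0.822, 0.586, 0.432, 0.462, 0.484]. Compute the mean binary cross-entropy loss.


L[0] = -ln(1-0.822) = -ln(0.178) = 1.726
L[1] = -ln(0.586) = 0.5344
L[2] = -ln(1-0.432) = -ln(0.568) = 0.5656
L[3] = -ln(1-0.462) = -ln(0.538) = 0.6199
L[4] = -ln(0.484) = 0.7257
mean = (1.726 + 0.5344 + 0.5656 + 0.6199 + 0.7257)/5 = 0.8343

0.8343


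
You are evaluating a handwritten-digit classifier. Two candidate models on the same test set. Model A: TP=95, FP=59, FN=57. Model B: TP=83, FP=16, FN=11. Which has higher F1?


Model A: P=95/154=0.6169, R=95/152=0.625, F1=2PR/(P+R)=2TP/(2TP+FP+FN)=190/306=0.6209
Model B: P=83/99=0.8384, R=83/94=0.883, F1=2PR/(P+R)=2TP/(2TP+FP+FN)=166/193=0.8601
0.6209 < 0.8601 → Model B

Model B


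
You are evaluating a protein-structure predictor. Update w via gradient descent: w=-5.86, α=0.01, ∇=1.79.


w_new = w - α·∇
= -5.86 - 0.01·1.79
= -5.86 - 0.0179
= -5.8779

-5.8779


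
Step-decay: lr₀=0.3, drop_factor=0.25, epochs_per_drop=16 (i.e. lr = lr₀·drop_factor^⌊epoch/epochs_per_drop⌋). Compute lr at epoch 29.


n_drops = ⌊29/16⌋ = 1
lr = 0.3·0.25^1 = 0.3·0.25 = 0.075

0.075


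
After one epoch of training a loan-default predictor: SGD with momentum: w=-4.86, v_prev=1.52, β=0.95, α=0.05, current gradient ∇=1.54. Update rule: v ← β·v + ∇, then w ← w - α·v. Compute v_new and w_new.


v_new = 0.95·1.52 + 1.54 = 1.444 + 1.54 = 2.984
w_new = -4.86 - 0.05·2.984 = -4.86 - 0.1492 = -5.0092

v_new=2.984, w_new=-5.0092


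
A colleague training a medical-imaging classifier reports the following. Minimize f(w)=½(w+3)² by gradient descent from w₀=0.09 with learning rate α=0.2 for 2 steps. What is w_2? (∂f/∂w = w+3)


step 1: grad = 0.09+3 = 3.09; w = 0.09 - 0.2·(3.09) = -0.528
step 2: grad = -0.528+3 = 2.472; w = -0.528 - 0.2·(2.472) = -1.0224

-1.0224


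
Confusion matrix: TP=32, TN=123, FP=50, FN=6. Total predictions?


Total = TP + TN + FP + FN
= 32 + 123 + 50 + 6
= 211
(Predicted positive: 82, predicted negative: 129)

211


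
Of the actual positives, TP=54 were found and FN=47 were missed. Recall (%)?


Recall = TP/(TP+FN)
= 54/(54+47)
= 54/101 = 53.47%

53.47%


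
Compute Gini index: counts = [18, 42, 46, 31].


Probabilities: [18/137, 42/137, 46/137, 31/137] ≈ [0.1314, 0.3066, 0.3358, 0.2263]
Σpᵢ² = (324 + 1764 + 2116 + 961)/137² = 5165/18769
Gini = 1 - Σpᵢ² = 1 - 5165/18769 = 0.7248

0.7248


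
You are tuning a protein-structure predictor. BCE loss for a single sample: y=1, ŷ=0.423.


BCE = -[y·ln(p) + (1-y)·ln(1-p)]
= -1·ln(0.423) - 0
= -ln(0.423) = 0.8604

0.8604


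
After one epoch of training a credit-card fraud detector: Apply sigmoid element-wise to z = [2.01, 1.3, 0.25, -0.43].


σ(2.01) = 1/(1+e^-2.01) = 0.8818
σ(1.3) = 1/(1+e^-1.3) = 0.7858
σ(0.25) = 1/(1+e^-0.25) = 0.5622
σ(-0.43) = 1/(1+e^0.43) = 0.3941
result = [0.8818, 0.7858, 0.5622, 0.3941]

[0.8818, 0.7858, 0.5622, 0.3941]


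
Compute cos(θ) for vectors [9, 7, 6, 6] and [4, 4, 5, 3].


A·B = 9·4 + 7·4 + 6·5 + 6·3 = 112
‖A‖ = √202 = 14.2127, ‖B‖ = √66 = 8.124
cos = 112/(√202·√66) = 112/√13332 = 0.97

0.97


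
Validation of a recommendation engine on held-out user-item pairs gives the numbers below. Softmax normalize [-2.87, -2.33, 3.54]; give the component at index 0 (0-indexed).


Exponentials: e^-2.87=0.0567, e^-2.33=0.0973, e^3.54=34.4669
Sum = 34.6209
Softmax = [0.0016, 0.0028, 0.9956]
p[0] = 0.0567/34.6209 = 0.0016

0.0016


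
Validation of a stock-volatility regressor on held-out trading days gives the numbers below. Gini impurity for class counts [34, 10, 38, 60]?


Probabilities: [34/142, 10/142, 38/142, 60/142] ≈ [0.2394, 0.0704, 0.2676, 0.4225]
Σpᵢ² = (1156 + 100 + 1444 + 3600)/142² = 6300/20164
Gini = 1 - Σpᵢ² = 1 - 6300/20164 = 0.6876

0.6876


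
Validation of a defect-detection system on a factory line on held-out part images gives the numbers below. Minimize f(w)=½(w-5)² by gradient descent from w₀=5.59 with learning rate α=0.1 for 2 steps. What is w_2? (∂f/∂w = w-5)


step 1: grad = 5.59-5 = 0.59; w = 5.59 - 0.1·(0.59) = 5.531
step 2: grad = 5.531-5 = 0.531; w = 5.531 - 0.1·(0.531) = 5.4779

5.4779


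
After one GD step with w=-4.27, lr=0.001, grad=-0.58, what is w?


w_new = w - α·∇
= -4.27 - 0.001·-0.58
= -4.27 + 0.00058
= -4.26942

-4.26942


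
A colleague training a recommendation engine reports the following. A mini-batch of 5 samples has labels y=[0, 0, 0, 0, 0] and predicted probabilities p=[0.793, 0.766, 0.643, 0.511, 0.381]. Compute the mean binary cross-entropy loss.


L[0] = -ln(1-0.793) = -ln(0.207) = 1.575
L[1] = -ln(1-0.766) = -ln(0.234) = 1.4524
L[2] = -ln(1-0.643) = -ln(0.357) = 1.03
L[3] = -ln(1-0.511) = -ln(0.489) = 0.7154
L[4] = -ln(1-0.381) = -ln(0.619) = 0.4797
mean = (1.575 + 1.4524 + 1.03 + 0.7154 + 0.4797)/5 = 1.0505

1.0505


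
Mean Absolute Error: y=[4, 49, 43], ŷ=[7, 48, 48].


Absolute errors: |4-7|=3, |49-48|=1, |43-48|=5
Sum = 9
MAE = 9/3 = 3

3


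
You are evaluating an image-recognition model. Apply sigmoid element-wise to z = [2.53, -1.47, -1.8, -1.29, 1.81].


σ(2.53) = 1/(1+e^-2.53) = 0.9262
σ(-1.47) = 1/(1+e^1.47) = 0.1869
σ(-1.8) = 1/(1+e^1.8) = 0.1419
σ(-1.29) = 1/(1+e^1.29) = 0.2159
σ(1.81) = 1/(1+e^-1.81) = 0.8594
result = [0.9262, 0.1869, 0.1419, 0.2159, 0.8594]

[0.9262, 0.1869, 0.1419, 0.2159, 0.8594]


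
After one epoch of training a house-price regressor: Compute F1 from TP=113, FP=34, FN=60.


Precision = 113/147 = 0.7687
Recall = 113/173 = 0.6532
F1 = 2·P·R/(P+R) = 2·TP/(2·TP+FP+FN) = 226/(226+34+60) = 226/320 = 0.7063

0.7063


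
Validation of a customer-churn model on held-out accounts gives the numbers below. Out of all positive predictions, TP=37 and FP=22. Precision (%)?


Precision = TP/(TP+FP)
= 37/(37+22)
= 37/59 = 62.71%

62.71%


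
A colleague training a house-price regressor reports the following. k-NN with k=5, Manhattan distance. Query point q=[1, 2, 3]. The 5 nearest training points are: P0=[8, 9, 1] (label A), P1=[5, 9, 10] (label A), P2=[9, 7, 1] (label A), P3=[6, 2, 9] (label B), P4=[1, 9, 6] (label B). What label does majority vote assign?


d(q,P0) = 16  (label A)
d(q,P1) = 18  (label A)
d(q,P2) = 15  (label A)
d(q,P3) = 11  (label B)
d(q,P4) = 10  (label B)
Votes: A=3, B=2
Majority → A

A


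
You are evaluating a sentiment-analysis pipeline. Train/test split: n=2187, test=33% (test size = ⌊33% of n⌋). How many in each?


Test = ⌊2187·33/100⌋ = 721
Train = 2187 - 721 = 1466

Train: 1466, Test: 721


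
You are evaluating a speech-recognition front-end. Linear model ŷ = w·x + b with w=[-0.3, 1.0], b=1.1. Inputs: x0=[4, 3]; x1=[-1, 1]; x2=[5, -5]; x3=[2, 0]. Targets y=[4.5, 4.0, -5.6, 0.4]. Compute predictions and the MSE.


ŷ0 = (-0.3)·(4) + (1.0)·(3) + 1.1 = 2.9
ŷ1 = (-0.3)·(-1) + (1.0)·(1) + 1.1 = 2.4
ŷ2 = (-0.3)·(5) + (1.0)·(-5) + 1.1 = -5.4
ŷ3 = (-0.3)·(2) + (1.0)·(0) + 1.1 = 0.5
errors² = [2.56, 2.56, 0.04, 0.01]
MSE = 5.1700/4 = 1.2925

1.2925


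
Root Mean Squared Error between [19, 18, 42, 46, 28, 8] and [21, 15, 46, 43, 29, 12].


MSE = 55/6 = 9.1667
RMSE = √(55/6) = 3.0277

3.0277


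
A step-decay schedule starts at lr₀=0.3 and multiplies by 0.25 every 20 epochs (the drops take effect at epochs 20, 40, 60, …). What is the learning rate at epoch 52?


n_drops = ⌊52/20⌋ = 2
lr = 0.3·0.25^2 = 0.3·0.0625 = 0.01875

0.01875


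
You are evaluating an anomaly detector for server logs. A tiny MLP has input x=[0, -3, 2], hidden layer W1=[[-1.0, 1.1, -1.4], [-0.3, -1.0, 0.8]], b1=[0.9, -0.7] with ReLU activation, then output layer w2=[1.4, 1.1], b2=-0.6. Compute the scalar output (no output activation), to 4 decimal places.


z1[0] = (-1.0)·(0) + (1.1)·(-3) + (-1.4)·(2) + 0.9 = -5.2
z1[1] = (-0.3)·(0) + (-1.0)·(-3) + (0.8)·(2) - 0.7 = 3.9
h = ReLU(z1) = [0.0, 3.9]
output = (1.4)·(0.0) + (1.1)·(3.9) - 0.6 = 3.69

3.69


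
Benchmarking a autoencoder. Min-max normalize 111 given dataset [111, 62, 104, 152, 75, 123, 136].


min=62, max=152
(111-62)/(152-62) = 49/90 = 0.5444

0.5444


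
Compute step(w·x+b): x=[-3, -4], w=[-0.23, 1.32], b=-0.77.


z = (-3)·(-0.23) + (-4)·(1.32) - 0.77
  = -5.36
step(z) = 0 (z<0)

0


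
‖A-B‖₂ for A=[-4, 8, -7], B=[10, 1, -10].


d = √((-4-10)² + (8-1)² + (-7+ 10)²)
  = √(196 + 49 + 9)
  = √254 = 15.9374

15.9374


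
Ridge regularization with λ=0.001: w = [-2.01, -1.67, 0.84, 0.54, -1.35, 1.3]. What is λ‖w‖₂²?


‖w‖₂² = (-2.01)² + (-1.67)² + (0.84)² + (0.54)² + (-1.35)² + (1.3)²
     = 4.0401 + 2.7889 + 0.7056 + 0.2916 + 1.8225 + 1.69
     = 11.3387
λ·‖w‖₂² = 0.001·11.3387 = 0.011339

0.011339


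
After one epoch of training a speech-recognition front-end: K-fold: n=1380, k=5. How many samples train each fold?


Fold size = 1380/5 = 276
Training per fold = 1380 - 276 = 1104

1104


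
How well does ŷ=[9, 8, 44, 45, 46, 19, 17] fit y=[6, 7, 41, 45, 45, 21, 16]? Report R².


ȳ = 25.8571
SS_res = Σ(y-ŷ)² = 25
SS_tot = Σ(y-ȳ)² = 1832.86
R² = 1 - SS_res/SS_tot = 1 - 0.0136 = 0.9864

0.9864


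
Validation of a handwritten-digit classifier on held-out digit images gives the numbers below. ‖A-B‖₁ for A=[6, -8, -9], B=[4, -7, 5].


d = |6-4| + |-8+ 7| + |-9-5|
  = 2 + 1 + 14
  = 17

17


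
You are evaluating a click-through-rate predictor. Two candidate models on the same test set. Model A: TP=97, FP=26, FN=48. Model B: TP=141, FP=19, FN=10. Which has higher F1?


Model A: P=97/123=0.7886, R=97/145=0.669, F1=2PR/(P+R)=2TP/(2TP+FP+FN)=194/268=0.7239
Model B: P=141/160=0.8812, R=141/151=0.9338, F1=2PR/(P+R)=2TP/(2TP+FP+FN)=282/311=0.9068
0.7239 < 0.9068 → Model B

Model B


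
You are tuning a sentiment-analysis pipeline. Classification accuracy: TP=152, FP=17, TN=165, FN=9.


Accuracy = (TP+TN)/(TP+TN+FP+FN)
= (152+165)/(343)
= 317/343 = 92.42%

92.42%


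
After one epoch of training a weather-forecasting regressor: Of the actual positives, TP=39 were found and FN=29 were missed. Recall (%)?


Recall = TP/(TP+FN)
= 39/(39+29)
= 39/68 = 57.35%

57.35%


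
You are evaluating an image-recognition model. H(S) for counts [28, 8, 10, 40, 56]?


Probabilities: [28/142, 8/142, 10/142, 40/142, 56/142] ≈ [0.1972, 0.0563, 0.0704, 0.2817, 0.3944]
H = -((28/142)·log₂(28/142) + (8/142)·log₂(8/142) + (10/142)·log₂(10/142) + (40/142)·log₂(40/142) + (56/142)·log₂(56/142))
  = 2.0095 bits

2.0095 bits


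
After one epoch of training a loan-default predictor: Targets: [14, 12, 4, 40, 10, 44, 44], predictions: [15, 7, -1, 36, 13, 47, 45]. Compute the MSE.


Squared errors: (14-15)²=1, (12-7)²=25, (4+ 1)²=25, (40-36)²=16, (10-13)²=9, (44-47)²=9, (44-45)²=1
Sum = 86
MSE = 86/7 = 86/7

86/7


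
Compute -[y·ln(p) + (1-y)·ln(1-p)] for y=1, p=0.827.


BCE = -[y·ln(p) + (1-y)·ln(1-p)]
= -1·ln(0.827) - 0
= -ln(0.827) = 0.19

0.19


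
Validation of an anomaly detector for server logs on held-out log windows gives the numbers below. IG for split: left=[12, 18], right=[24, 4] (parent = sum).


Parent = [36, 22], H_parent = 0.9576
H_left = 0.971 (n=30), H_right = 0.5917 (n=28)
H_children = (30/58)·0.971 + (28/58)·0.5917 = 0.7879
IG = 0.9576 - 0.7879 = 0.1697

0.1697


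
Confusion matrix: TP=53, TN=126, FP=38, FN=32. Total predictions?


Total = TP + TN + FP + FN
= 53 + 126 + 38 + 32
= 249
(Predicted positive: 91, predicted negative: 158)

249


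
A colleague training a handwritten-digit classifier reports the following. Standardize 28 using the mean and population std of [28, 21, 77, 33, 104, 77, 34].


μ = 53.4286, σ = 29.6689
z = (28 - 53.4286)/29.6689 = -0.8571

-0.8571


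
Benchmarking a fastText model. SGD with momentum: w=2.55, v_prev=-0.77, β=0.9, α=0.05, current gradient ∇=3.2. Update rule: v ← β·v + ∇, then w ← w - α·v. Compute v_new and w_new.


v_new = 0.9·-0.77 + 3.2 = -0.693 + 3.2 = 2.507
w_new = 2.55 - 0.05·2.507 = 2.55 - 0.12535 = 2.42465

v_new=2.507, w_new=2.42465


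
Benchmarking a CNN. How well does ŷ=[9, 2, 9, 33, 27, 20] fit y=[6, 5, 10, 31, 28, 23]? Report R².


ȳ = 17.1667
SS_res = Σ(y-ŷ)² = 33
SS_tot = Σ(y-ȳ)² = 666.83
R² = 1 - SS_res/SS_tot = 1 - 0.0495 = 0.9505

0.9505


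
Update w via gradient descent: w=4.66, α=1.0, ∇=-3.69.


w_new = w - α·∇
= 4.66 - 1.0·-3.69
= 4.66 + 3.69
= 8.35

8.35


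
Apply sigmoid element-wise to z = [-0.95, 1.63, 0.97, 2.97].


σ(-0.95) = 1/(1+e^0.95) = 0.2789
σ(1.63) = 1/(1+e^-1.63) = 0.8362
σ(0.97) = 1/(1+e^-0.97) = 0.7251
σ(2.97) = 1/(1+e^-2.97) = 0.9512
result = [0.2789, 0.8362, 0.7251, 0.9512]

[0.2789, 0.8362, 0.7251, 0.9512]


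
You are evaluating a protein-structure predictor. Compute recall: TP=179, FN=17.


Recall = TP/(TP+FN)
= 179/(179+17)
= 179/196 = 91.33%

91.33%


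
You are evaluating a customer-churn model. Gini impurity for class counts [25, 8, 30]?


Probabilities: [25/63, 8/63, 30/63] ≈ [0.3968, 0.127, 0.4762]
Σpᵢ² = (625 + 64 + 900)/63² = 1589/3969
Gini = 1 - Σpᵢ² = 1 - 1589/3969 = 0.5996

0.5996


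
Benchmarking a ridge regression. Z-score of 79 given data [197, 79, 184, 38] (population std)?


μ = 124.5, σ = 67.7292
z = (79 - 124.5)/67.7292 = -0.6718

-0.6718


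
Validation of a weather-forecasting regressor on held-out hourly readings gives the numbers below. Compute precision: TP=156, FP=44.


Precision = TP/(TP+FP)
= 156/(156+44)
= 156/200 = 78.0%

78.0%


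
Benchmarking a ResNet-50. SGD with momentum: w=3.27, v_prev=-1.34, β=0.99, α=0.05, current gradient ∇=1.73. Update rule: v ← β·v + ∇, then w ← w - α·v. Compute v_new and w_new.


v_new = 0.99·-1.34 + 1.73 = -1.3266 + 1.73 = 0.4034
w_new = 3.27 - 0.05·0.4034 = 3.27 - 0.02017 = 3.24983

v_new=0.4034, w_new=3.24983


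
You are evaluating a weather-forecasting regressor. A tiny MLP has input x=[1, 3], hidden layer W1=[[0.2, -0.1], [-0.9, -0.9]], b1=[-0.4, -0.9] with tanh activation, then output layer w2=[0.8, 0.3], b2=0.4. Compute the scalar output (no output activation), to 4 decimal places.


z1[0] = (0.2)·(1) + (-0.1)·(3) - 0.4 = -0.5
z1[1] = (-0.9)·(1) + (-0.9)·(3) - 0.9 = -4.5
h = tanh(z1) = [-0.4621, -0.9998]
output = (0.8)·(-0.4621) + (0.3)·(-0.9998) + 0.4 = -0.2696

-0.2696


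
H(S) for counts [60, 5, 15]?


Probabilities: [60/80, 5/80, 15/80] ≈ [0.75, 0.0625, 0.1875]
H = -((60/80)·log₂(60/80) + (5/80)·log₂(5/80) + (15/80)·log₂(15/80))
  = 1.0141 bits

1.0141 bits


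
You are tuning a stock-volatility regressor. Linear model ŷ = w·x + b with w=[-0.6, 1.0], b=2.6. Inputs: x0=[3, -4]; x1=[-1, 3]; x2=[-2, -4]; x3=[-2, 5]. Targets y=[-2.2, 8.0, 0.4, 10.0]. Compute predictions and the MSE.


ŷ0 = (-0.6)·(3) + (1.0)·(-4) + 2.6 = -3.2
ŷ1 = (-0.6)·(-1) + (1.0)·(3) + 2.6 = 6.2
ŷ2 = (-0.6)·(-2) + (1.0)·(-4) + 2.6 = -0.2
ŷ3 = (-0.6)·(-2) + (1.0)·(5) + 2.6 = 8.8
errors² = [1.0, 3.24, 0.36, 1.44]
MSE = 6.0400/4 = 1.51

1.51


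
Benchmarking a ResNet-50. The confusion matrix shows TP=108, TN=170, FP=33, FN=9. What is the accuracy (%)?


Accuracy = (TP+TN)/(TP+TN+FP+FN)
= (108+170)/(320)
= 278/320 = 86.88%

86.88%


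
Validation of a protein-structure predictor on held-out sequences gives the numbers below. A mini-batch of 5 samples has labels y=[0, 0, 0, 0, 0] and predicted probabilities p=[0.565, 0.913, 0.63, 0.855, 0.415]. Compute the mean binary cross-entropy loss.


L[0] = -ln(1-0.565) = -ln(0.435) = 0.8324
L[1] = -ln(1-0.913) = -ln(0.087) = 2.4418
L[2] = -ln(1-0.63) = -ln(0.37) = 0.9943
L[3] = -ln(1-0.855) = -ln(0.145) = 1.931
L[4] = -ln(1-0.415) = -ln(0.585) = 0.5361
mean = (0.8324 + 2.4418 + 0.9943 + 1.931 + 0.5361)/5 = 1.3471

1.3471


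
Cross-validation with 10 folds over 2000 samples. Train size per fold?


Fold size = 2000/10 = 200
Training per fold = 2000 - 200 = 1800

1800


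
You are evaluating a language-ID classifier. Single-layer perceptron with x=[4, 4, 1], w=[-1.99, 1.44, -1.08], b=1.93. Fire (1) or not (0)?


z = (4)·(-1.99) + (4)·(1.44) + (1)·(-1.08) + 1.93
  = -1.35
step(z) = 0 (z<0)

0


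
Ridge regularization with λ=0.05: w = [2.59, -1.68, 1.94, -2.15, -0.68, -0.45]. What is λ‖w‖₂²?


‖w‖₂² = (2.59)² + (-1.68)² + (1.94)² + (-2.15)² + (-0.68)² + (-0.45)²
     = 6.7081 + 2.8224 + 3.7636 + 4.6225 + 0.4624 + 0.2025
     = 18.5815
λ·‖w‖₂² = 0.05·18.5815 = 0.929075

0.929075


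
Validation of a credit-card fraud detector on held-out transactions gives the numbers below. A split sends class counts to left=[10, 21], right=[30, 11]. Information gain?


Parent = [40, 32], H_parent = 0.9911
H_left = 0.9072 (n=31), H_right = 0.839 (n=41)
H_children = (31/72)·0.9072 + (41/72)·0.839 = 0.8684
IG = 0.9911 - 0.8684 = 0.1227

0.1227


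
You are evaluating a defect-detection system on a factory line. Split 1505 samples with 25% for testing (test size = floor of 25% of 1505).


Test = ⌊1505·25/100⌋ = 376
Train = 1505 - 376 = 1129

Train: 1129, Test: 376


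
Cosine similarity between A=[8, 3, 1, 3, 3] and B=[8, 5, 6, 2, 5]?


A·B = 8·8 + 3·5 + 1·6 + 3·2 + 3·5 = 106
‖A‖ = √92 = 9.5917, ‖B‖ = √154 = 12.4097
cos = 106/(√92·√154) = 106/√14168 = 0.8905

0.8905


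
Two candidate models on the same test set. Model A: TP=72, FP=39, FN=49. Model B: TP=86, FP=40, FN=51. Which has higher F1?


Model A: P=72/111=0.6486, R=72/121=0.595, F1=2PR/(P+R)=2TP/(2TP+FP+FN)=144/232=0.6207
Model B: P=86/126=0.6825, R=86/137=0.6277, F1=2PR/(P+R)=2TP/(2TP+FP+FN)=172/263=0.654
0.6207 < 0.654 → Model B

Model B


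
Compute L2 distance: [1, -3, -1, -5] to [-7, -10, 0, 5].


d = √((1+ 7)² + (-3+ 10)² + (-1-0)² + (-5-5)²)
  = √(64 + 49 + 1 + 100)
  = √214 = 14.6287

14.6287


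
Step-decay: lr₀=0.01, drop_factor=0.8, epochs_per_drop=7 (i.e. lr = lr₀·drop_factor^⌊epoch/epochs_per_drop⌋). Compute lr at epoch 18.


n_drops = ⌊18/7⌋ = 2
lr = 0.01·0.8^2 = 0.01·0.64 = 0.0064

0.0064


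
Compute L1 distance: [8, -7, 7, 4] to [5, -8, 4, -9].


d = |8-5| + |-7+ 8| + |7-4| + |4+ 9|
  = 3 + 1 + 3 + 13
  = 20

20


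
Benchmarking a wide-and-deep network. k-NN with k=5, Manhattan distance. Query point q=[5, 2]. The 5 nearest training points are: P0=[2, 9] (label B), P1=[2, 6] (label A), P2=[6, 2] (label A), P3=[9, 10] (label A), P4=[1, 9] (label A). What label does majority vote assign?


d(q,P0) = 10  (label B)
d(q,P1) = 7  (label A)
d(q,P2) = 1  (label A)
d(q,P3) = 12  (label A)
d(q,P4) = 11  (label A)
Votes: A=4, B=1
Majority → A

A


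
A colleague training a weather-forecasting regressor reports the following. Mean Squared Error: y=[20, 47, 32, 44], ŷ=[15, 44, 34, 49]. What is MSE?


Squared errors: (20-15)²=25, (47-44)²=9, (32-34)²=4, (44-49)²=25
Sum = 63
MSE = 63/4 = 63/4

63/4


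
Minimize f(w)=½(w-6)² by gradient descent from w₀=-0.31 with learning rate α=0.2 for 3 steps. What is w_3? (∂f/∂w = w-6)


step 1: grad = -0.31-6 = -6.31; w = -0.31 - 0.2·(-6.31) = 0.952
step 2: grad = 0.952-6 = -5.048; w = 0.952 - 0.2·(-5.048) = 1.9616
step 3: grad = 1.9616-6 = -4.0384; w = 1.9616 - 0.2·(-4.0384) = 2.76928

2.76928


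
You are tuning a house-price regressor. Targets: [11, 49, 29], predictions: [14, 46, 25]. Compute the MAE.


Absolute errors: |11-14|=3, |49-46|=3, |29-25|=4
Sum = 10
MAE = 10/3 = 10/3

10/3


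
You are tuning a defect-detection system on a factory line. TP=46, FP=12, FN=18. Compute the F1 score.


Precision = 46/58 = 0.7931
Recall = 46/64 = 0.7188
F1 = 2·P·R/(P+R) = 2·TP/(2·TP+FP+FN) = 92/(92+12+18) = 92/122 = 0.7541

0.7541


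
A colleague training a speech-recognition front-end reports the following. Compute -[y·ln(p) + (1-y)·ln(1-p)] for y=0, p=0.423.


BCE = -[y·ln(p) + (1-y)·ln(1-p)]
= -0 - 1·ln(1-0.423)
= -ln(0.577) = 0.5499

0.5499


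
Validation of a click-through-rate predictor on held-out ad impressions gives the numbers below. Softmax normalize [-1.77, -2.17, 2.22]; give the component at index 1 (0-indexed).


Exponentials: e^-1.77=0.1703, e^-2.17=0.1142, e^2.22=9.2073
Sum = 9.4918
Softmax = [0.0179, 0.012, 0.97]
p[1] = 0.1142/9.4918 = 0.012

0.012


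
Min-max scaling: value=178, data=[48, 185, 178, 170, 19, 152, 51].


min=19, max=185
(178-19)/(185-19) = 159/166 = 0.9578

0.9578


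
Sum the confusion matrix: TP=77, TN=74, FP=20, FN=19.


Total = TP + TN + FP + FN
= 77 + 74 + 20 + 19
= 190
(Predicted positive: 97, predicted negative: 93)

190


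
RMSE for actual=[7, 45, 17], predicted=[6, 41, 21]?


MSE = 33/3 = 11
RMSE = √(33/3) = 3.3166

3.3166


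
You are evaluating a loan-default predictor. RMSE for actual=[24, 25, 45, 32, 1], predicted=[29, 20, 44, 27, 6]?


MSE = 101/5 = 20.2
RMSE = √(101/5) = 4.4944

4.4944


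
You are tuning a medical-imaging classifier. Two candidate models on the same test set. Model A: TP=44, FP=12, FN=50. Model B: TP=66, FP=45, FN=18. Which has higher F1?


Model A: P=44/56=0.7857, R=44/94=0.4681, F1=2PR/(P+R)=2TP/(2TP+FP+FN)=88/150=0.5867
Model B: P=66/111=0.5946, R=66/84=0.7857, F1=2PR/(P+R)=2TP/(2TP+FP+FN)=132/195=0.6769
0.5867 < 0.6769 → Model B

Model B


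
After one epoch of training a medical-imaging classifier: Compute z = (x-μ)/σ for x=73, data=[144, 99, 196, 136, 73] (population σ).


μ = 129.6, σ = 41.9457
z = (73 - 129.6)/41.9457 = -1.3494

-1.3494


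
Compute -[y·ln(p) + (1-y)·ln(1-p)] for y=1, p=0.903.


BCE = -[y·ln(p) + (1-y)·ln(1-p)]
= -1·ln(0.903) - 0
= -ln(0.903) = 0.102

0.102


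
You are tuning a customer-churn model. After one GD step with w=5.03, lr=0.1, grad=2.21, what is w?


w_new = w - α·∇
= 5.03 - 0.1·2.21
= 5.03 - 0.221
= 4.809

4.809


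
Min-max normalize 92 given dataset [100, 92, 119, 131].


min=92, max=131
(92-92)/(131-92) = 0/39 = 0.0

0.0


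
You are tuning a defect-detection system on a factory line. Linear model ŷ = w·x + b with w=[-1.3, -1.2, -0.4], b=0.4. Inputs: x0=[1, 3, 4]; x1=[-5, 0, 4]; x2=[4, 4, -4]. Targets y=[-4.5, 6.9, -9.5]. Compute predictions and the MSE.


ŷ0 = (-1.3)·(1) + (-1.2)·(3) + (-0.4)·(4) + 0.4 = -6.1
ŷ1 = (-1.3)·(-5) + (-1.2)·(0) + (-0.4)·(4) + 0.4 = 5.3
ŷ2 = (-1.3)·(4) + (-1.2)·(4) + (-0.4)·(-4) + 0.4 = -8.0
errors² = [2.56, 2.56, 2.25]
MSE = 7.3700/3 = 2.4567

2.4567


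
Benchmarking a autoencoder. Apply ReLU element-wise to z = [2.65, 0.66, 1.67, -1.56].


ReLU(2.65) = max(0, 2.65) = 2.65
ReLU(0.66) = max(0, 0.66) = 0.66
ReLU(1.67) = max(0, 1.67) = 1.67
ReLU(-1.56) = max(0, -1.56) = 0.0
result = [2.65, 0.66, 1.67, 0.0]

[2.65, 0.66, 1.67, 0.0]


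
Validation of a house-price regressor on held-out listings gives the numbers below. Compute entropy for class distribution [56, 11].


Probabilities: [56/67, 11/67] ≈ [0.8358, 0.1642]
H = -((56/67)·log₂(56/67) + (11/67)·log₂(11/67))
  = 0.6442 bits

0.6442 bits


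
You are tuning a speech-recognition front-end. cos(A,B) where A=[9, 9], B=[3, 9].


A·B = 9·3 + 9·9 = 108
‖A‖ = √162 = 12.7279, ‖B‖ = √90 = 9.4868
cos = 108/(√162·√90) = 108/√14580 = 0.8944

0.8944


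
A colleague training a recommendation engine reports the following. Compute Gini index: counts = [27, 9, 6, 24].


Probabilities: [27/66, 9/66, 6/66, 24/66] ≈ [0.4091, 0.1364, 0.0909, 0.3636]
Σpᵢ² = (729 + 81 + 36 + 576)/66² = 1422/4356
Gini = 1 - Σpᵢ² = 1 - 1422/4356 = 0.6736

0.6736


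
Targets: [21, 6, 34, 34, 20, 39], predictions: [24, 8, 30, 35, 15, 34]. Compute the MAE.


Absolute errors: |21-24|=3, |6-8|=2, |34-30|=4, |34-35|=1, |20-15|=5, |39-34|=5
Sum = 20
MAE = 20/6 = 10/3

10/3


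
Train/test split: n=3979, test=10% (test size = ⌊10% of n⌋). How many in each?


Test = ⌊3979·10/100⌋ = 397
Train = 3979 - 397 = 3582

Train: 3582, Test: 397


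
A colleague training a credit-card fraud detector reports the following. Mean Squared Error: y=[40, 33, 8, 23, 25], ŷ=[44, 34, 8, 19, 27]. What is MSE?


Squared errors: (40-44)²=16, (33-34)²=1, (8-8)²=0, (23-19)²=16, (25-27)²=4
Sum = 37
MSE = 37/5 = 37/5

37/5


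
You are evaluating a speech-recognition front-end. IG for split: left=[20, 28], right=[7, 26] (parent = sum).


Parent = [27, 54], H_parent = 0.9183
H_left = 0.9799 (n=48), H_right = 0.7455 (n=33)
H_children = (48/81)·0.9799 + (33/81)·0.7455 = 0.8844
IG = 0.9183 - 0.8844 = 0.0339

0.0339


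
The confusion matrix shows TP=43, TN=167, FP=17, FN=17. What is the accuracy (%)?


Accuracy = (TP+TN)/(TP+TN+FP+FN)
= (43+167)/(244)
= 210/244 = 86.07%

86.07%


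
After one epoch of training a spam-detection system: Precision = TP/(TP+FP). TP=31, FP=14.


Precision = TP/(TP+FP)
= 31/(31+14)
= 31/45 = 68.89%

68.89%


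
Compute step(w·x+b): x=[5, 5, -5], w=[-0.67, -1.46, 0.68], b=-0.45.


z = (5)·(-0.67) + (5)·(-1.46) + (-5)·(0.68) - 0.45
  = -14.5
step(z) = 0 (z<0)

0


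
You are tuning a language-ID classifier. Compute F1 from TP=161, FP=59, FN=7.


Precision = 161/220 = 0.7318
Recall = 161/168 = 0.9583
F1 = 2·P·R/(P+R) = 2·TP/(2·TP+FP+FN) = 322/(322+59+7) = 322/388 = 0.8299

0.8299


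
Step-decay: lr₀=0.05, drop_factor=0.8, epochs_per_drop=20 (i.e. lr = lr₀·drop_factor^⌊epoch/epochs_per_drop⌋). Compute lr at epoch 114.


n_drops = ⌊114/20⌋ = 5
lr = 0.05·0.8^5 = 0.05·0.32768 = 0.016384

0.016384


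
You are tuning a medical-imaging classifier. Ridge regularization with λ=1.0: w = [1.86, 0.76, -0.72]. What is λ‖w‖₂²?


‖w‖₂² = (1.86)² + (0.76)² + (-0.72)²
     = 3.4596 + 0.5776 + 0.5184
     = 4.5556
λ·‖w‖₂² = 1.0·4.5556 = 4.5556

4.5556


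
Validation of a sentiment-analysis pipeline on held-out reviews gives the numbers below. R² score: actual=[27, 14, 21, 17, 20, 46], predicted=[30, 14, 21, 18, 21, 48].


ȳ = 24.1667
SS_res = Σ(y-ŷ)² = 15
SS_tot = Σ(y-ȳ)² = 666.83
R² = 1 - SS_res/SS_tot = 1 - 0.0225 = 0.9775

0.9775


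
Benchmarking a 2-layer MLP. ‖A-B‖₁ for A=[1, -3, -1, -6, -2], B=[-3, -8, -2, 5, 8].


d = |1+ 3| + |-3+ 8| + |-1+ 2| + |-6-5| + |-2-8|
  = 4 + 5 + 1 + 11 + 10
  = 31

31


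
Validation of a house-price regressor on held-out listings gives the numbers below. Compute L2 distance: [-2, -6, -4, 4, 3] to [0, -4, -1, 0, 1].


d = √((-2-0)² + (-6+ 4)² + (-4+ 1)² + (4-0)² + (3-1)²)
  = √(4 + 4 + 9 + 16 + 4)
  = √37 = 6.0828

6.0828


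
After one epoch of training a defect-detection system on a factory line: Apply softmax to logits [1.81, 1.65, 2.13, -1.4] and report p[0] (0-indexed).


Exponentials: e^1.81=6.1104, e^1.65=5.207, e^2.13=8.4149, e^-1.4=0.2466
Sum = 19.9789
Softmax = [0.3058, 0.2606, 0.4212, 0.0123]
p[0] = 6.1104/19.9789 = 0.3058

0.3058


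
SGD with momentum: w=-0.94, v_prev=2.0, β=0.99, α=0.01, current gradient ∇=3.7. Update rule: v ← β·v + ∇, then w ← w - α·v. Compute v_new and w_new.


v_new = 0.99·2.0 + 3.7 = 1.98 + 3.7 = 5.68
w_new = -0.94 - 0.01·5.68 = -0.94 - 0.0568 = -0.9968

v_new=5.68, w_new=-0.9968


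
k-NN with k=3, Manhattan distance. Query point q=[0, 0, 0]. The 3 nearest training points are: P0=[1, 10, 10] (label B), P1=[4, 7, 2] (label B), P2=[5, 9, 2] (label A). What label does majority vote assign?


d(q,P0) = 21  (label B)
d(q,P1) = 13  (label B)
d(q,P2) = 16  (label A)
Votes: A=1, B=2
Majority → B

B


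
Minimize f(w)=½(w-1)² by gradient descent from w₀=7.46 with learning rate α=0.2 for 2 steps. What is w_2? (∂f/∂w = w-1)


step 1: grad = 7.46-1 = 6.46; w = 7.46 - 0.2·(6.46) = 6.168
step 2: grad = 6.168-1 = 5.168; w = 6.168 - 0.2·(5.168) = 5.1344

5.1344


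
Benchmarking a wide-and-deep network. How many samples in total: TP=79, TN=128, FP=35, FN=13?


Total = TP + TN + FP + FN
= 79 + 128 + 35 + 13
= 255
(Predicted positive: 114, predicted negative: 141)

255


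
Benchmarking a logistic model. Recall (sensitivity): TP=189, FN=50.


Recall = TP/(TP+FN)
= 189/(189+50)
= 189/239 = 79.08%

79.08%


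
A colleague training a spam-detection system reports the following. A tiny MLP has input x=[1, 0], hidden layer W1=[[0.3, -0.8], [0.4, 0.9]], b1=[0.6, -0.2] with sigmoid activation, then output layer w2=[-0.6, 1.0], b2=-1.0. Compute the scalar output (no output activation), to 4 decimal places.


z1[0] = (0.3)·(1) + (-0.8)·(0) + 0.6 = 0.9
z1[1] = (0.4)·(1) + (0.9)·(0) - 0.2 = 0.2
h = sigmoid(z1) = [0.7109, 0.5498]
output = (-0.6)·(0.7109) + (1.0)·(0.5498) - 1.0 = -0.8767

-0.8767


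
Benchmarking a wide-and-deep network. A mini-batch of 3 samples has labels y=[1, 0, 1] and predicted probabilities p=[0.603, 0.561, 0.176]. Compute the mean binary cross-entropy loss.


L[0] = -ln(0.603) = 0.5058
L[1] = -ln(1-0.561) = -ln(0.439) = 0.8233
L[2] = -ln(0.176) = 1.7373
mean = (0.5058 + 0.8233 + 1.7373)/3 = 1.0221

1.0221


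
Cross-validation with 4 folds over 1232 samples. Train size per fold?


Fold size = 1232/4 = 308
Training per fold = 1232 - 308 = 924

924


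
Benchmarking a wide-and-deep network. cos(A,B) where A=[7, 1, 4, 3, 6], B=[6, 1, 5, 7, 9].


A·B = 7·6 + 1·1 + 4·5 + 3·7 + 6·9 = 138
‖A‖ = √111 = 10.5357, ‖B‖ = √192 = 13.8564
cos = 138/(√111·√192) = 138/√21312 = 0.9453

0.9453
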